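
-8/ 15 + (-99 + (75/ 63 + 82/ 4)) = -5449/ 70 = -77.84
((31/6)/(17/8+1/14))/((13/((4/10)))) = 1736/23985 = 0.07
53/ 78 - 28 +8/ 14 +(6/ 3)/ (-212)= -26.76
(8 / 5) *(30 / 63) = 16 / 21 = 0.76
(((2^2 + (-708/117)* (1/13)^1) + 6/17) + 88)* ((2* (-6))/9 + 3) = 3959890/25857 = 153.15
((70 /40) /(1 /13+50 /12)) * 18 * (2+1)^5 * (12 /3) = 2388204 /331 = 7215.12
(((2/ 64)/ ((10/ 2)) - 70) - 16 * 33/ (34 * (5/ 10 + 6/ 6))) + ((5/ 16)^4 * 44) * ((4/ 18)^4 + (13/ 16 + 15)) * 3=-2945222460997/ 48731258880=-60.44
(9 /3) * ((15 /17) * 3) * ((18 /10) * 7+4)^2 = 186003 /85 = 2188.27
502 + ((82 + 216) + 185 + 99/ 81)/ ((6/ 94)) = 218380/ 27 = 8088.15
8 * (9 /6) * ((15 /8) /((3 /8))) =60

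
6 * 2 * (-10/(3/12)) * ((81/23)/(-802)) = 19440/9223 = 2.11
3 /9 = 1 /3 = 0.33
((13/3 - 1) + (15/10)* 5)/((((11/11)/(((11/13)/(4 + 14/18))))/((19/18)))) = 1045/516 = 2.03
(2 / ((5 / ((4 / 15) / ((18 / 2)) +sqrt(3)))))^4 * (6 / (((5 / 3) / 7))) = 196012544 * sqrt(3) / 854296875 +670791448544 / 115330078125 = 6.21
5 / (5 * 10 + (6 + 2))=5 / 58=0.09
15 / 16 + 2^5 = 527 / 16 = 32.94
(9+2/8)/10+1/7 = 299/280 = 1.07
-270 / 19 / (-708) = 45 / 2242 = 0.02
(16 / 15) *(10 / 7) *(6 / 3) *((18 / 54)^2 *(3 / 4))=16 / 63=0.25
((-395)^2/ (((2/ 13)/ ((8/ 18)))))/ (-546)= -156025/ 189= -825.53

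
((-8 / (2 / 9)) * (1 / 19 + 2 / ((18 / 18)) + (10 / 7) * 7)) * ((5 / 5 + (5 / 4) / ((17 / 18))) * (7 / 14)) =-162819 / 323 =-504.08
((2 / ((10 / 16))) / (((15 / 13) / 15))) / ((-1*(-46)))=104 / 115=0.90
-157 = -157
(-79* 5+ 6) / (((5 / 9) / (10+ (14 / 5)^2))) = -1561446 / 125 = -12491.57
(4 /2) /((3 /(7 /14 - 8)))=-5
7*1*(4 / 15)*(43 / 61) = 1204 / 915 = 1.32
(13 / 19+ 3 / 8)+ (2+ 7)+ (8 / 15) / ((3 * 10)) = 344633 / 34200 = 10.08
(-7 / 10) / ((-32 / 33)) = 231 / 320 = 0.72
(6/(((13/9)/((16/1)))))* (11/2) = 4752/13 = 365.54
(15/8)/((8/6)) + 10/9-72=-20011/288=-69.48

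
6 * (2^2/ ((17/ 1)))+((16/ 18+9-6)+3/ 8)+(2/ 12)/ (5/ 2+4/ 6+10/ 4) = 6983/ 1224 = 5.71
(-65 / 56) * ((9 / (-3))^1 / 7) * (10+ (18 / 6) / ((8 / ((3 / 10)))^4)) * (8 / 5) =15974409477 / 2007040000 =7.96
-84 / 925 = -0.09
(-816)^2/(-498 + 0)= -110976/83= -1337.06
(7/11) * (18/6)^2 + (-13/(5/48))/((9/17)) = -37951/165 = -230.01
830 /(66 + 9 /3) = 830 /69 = 12.03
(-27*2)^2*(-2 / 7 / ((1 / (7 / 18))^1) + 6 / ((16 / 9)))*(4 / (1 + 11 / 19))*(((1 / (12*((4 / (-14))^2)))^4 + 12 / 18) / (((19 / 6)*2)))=437276015 / 65536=6672.30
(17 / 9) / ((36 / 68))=3.57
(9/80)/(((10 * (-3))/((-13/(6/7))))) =91/1600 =0.06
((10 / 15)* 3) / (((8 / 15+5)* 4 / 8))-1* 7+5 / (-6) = -3541 / 498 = -7.11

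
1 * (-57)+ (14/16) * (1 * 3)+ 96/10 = -1791/40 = -44.78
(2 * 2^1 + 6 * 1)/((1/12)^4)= 207360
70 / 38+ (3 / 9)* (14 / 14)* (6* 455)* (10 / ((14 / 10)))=123535 / 19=6501.84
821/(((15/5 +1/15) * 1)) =12315/46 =267.72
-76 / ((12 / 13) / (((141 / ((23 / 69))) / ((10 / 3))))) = -104481 / 10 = -10448.10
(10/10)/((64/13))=13/64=0.20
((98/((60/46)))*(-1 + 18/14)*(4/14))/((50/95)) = 874/75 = 11.65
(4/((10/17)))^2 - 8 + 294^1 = 8306/25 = 332.24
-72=-72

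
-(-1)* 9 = 9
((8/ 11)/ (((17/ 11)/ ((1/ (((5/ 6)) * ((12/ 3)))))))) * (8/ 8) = 12/ 85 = 0.14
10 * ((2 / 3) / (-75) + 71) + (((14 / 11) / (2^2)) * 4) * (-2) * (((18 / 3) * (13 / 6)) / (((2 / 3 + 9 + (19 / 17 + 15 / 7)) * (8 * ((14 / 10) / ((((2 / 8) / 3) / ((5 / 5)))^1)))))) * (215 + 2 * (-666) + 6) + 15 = 19069583 / 25560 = 746.07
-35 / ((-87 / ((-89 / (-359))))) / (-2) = -3115 / 62466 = -0.05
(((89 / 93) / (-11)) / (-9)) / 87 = 89 / 801009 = 0.00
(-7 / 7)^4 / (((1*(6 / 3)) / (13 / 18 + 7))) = 139 / 36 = 3.86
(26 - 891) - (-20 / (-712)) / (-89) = -13703325 / 15842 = -865.00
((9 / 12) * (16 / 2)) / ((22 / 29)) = 87 / 11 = 7.91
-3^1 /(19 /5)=-15 /19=-0.79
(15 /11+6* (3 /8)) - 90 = -3801 /44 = -86.39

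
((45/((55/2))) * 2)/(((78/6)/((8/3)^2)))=1.79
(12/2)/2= 3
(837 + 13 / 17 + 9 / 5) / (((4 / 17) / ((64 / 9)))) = 1141808 / 45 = 25373.51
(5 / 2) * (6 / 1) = 15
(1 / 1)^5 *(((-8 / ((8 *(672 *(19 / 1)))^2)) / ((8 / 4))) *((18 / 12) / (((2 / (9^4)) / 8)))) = -2187 / 144908288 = -0.00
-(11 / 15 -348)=5209 / 15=347.27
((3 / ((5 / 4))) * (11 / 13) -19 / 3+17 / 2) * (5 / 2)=1637 / 156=10.49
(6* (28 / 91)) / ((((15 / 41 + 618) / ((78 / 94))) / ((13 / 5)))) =4264 / 661995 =0.01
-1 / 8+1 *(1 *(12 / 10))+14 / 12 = 269 / 120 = 2.24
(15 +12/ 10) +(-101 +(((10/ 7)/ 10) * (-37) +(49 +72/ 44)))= -15188/ 385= -39.45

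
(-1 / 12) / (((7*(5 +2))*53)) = -0.00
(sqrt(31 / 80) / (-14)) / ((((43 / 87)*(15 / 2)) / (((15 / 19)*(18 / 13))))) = -783*sqrt(155) / 743470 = -0.01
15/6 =5/2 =2.50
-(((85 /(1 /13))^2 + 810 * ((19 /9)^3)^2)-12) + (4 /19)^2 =-3061830457207 /2368521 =-1292718.31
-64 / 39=-1.64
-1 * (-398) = 398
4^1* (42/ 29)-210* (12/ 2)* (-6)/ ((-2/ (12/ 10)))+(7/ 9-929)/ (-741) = -875904278/ 193401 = -4528.95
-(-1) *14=14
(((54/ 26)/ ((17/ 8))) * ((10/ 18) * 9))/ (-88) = -0.06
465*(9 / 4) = 4185 / 4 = 1046.25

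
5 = 5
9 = 9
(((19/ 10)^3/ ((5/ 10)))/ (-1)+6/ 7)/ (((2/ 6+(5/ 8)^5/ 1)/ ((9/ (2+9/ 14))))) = -102.16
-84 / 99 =-0.85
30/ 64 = 15/ 32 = 0.47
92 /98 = 46 /49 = 0.94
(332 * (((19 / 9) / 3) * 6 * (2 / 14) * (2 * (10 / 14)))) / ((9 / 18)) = 252320 / 441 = 572.15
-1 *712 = -712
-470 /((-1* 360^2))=47 /12960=0.00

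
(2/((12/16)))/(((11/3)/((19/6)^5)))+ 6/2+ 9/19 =47751553/203148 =235.06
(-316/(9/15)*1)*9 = -4740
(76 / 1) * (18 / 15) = 456 / 5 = 91.20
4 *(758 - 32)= 2904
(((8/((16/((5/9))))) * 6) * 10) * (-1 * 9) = -150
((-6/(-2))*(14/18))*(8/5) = 56/15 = 3.73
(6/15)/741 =0.00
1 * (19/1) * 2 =38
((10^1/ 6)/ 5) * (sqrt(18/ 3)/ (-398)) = -sqrt(6)/ 1194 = -0.00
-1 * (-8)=8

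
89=89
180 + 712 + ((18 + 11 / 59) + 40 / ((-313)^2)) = 5261035629 / 5780171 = 910.19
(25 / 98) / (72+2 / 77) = 275 / 77644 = 0.00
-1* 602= -602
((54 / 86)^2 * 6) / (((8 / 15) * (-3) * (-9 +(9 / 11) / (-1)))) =4455 / 29584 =0.15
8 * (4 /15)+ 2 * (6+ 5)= 362 /15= 24.13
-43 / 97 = -0.44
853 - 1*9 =844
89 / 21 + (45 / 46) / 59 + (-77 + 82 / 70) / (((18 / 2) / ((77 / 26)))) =-230028061 / 11113830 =-20.70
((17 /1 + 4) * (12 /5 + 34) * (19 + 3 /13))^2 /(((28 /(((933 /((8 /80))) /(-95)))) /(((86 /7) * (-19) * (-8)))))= -1415398320000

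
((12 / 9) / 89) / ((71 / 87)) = 116 / 6319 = 0.02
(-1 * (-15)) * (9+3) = 180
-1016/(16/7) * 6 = -2667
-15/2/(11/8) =-60/11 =-5.45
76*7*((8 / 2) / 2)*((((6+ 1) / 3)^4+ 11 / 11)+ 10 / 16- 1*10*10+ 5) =-5492767 / 81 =-67811.94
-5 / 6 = -0.83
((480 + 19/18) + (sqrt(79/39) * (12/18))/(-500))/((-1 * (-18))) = 26.73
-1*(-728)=728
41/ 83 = 0.49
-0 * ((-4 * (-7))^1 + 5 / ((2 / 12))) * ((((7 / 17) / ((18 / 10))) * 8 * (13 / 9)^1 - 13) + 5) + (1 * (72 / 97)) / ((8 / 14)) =126 / 97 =1.30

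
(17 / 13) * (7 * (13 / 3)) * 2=238 / 3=79.33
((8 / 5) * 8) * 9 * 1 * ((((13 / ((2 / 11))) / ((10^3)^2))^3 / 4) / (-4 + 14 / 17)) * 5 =-49711519 / 3000000000000000000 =-0.00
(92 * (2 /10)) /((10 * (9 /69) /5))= 1058 /15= 70.53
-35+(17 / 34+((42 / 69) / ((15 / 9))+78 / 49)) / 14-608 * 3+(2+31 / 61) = -17866264729 / 9624580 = -1856.32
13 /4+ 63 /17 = 473 /68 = 6.96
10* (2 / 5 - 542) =-5416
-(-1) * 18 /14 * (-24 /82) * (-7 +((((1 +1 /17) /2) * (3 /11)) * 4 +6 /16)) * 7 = 244269 /15334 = 15.93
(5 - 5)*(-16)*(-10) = 0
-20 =-20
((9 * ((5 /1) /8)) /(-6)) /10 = -3 /32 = -0.09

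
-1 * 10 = -10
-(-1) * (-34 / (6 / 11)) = -187 / 3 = -62.33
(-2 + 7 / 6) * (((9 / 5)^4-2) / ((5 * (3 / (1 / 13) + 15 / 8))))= -0.03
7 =7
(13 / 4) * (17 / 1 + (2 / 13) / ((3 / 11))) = 57.08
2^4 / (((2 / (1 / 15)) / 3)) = 8 / 5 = 1.60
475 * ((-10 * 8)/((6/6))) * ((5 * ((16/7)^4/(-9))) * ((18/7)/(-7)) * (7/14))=-12451840000/117649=-105838.89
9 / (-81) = -1 / 9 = -0.11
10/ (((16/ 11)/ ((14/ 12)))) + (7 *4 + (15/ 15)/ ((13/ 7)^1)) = 22813/ 624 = 36.56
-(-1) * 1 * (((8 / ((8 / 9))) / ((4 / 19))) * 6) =256.50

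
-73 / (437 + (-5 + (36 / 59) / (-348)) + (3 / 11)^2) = -15113263 / 89452428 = -0.17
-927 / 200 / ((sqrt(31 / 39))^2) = -36153 / 6200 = -5.83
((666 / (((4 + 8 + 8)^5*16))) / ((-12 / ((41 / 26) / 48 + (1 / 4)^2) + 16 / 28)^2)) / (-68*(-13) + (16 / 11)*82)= 51871743 / 62789991646822400000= 0.00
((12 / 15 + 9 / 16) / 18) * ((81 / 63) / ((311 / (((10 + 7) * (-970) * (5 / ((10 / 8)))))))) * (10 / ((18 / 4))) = -898705 / 19593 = -45.87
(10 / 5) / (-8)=-0.25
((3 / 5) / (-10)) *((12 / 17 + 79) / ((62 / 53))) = -43089 / 10540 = -4.09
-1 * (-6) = 6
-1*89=-89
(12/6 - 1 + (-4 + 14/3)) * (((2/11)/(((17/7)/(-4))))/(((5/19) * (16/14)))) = -931/561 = -1.66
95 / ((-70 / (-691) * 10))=13129 / 140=93.78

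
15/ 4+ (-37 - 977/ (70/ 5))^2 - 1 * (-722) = 594318/ 49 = 12128.94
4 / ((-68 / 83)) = -83 / 17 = -4.88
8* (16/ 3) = 128/ 3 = 42.67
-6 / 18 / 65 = -1 / 195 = -0.01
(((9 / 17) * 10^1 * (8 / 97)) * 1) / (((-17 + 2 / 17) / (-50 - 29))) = 2.04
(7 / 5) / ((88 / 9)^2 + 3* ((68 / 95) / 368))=991116 / 67686691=0.01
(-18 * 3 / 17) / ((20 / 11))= -297 / 170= -1.75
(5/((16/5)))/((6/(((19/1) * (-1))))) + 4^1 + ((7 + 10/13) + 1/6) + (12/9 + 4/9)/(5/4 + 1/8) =341041/41184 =8.28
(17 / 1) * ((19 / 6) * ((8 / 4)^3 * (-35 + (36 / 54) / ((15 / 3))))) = -15015.91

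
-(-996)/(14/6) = 2988/7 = 426.86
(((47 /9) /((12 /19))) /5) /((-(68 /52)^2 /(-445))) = 430.33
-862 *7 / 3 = -6034 / 3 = -2011.33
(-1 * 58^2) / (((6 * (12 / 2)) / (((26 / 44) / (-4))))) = 10933 / 792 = 13.80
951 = 951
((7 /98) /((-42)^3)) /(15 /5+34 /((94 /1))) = -47 /163882656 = -0.00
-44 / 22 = -2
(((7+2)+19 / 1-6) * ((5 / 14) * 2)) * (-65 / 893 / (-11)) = 650 / 6251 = 0.10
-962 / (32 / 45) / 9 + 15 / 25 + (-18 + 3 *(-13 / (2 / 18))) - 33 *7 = -59977 / 80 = -749.71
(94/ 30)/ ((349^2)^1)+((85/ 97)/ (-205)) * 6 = -186168611/ 7266038655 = -0.03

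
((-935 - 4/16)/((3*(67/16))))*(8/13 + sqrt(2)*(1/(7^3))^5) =-39904/871 - 4988*sqrt(2)/318086621166181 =-45.81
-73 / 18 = -4.06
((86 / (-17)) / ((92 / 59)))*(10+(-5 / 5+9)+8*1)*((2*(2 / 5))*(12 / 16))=-98943 / 1955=-50.61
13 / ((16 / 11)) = 143 / 16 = 8.94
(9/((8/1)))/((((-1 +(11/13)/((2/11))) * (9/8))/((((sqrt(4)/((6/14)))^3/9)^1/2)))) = 35672/23085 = 1.55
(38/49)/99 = 0.01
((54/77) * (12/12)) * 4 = 216/77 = 2.81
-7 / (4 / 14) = -49 / 2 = -24.50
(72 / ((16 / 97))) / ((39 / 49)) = 14259 / 26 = 548.42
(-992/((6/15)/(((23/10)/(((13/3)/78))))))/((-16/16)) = 102672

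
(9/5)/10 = 9/50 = 0.18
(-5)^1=-5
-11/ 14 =-0.79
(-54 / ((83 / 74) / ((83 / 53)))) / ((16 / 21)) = -20979 / 212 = -98.96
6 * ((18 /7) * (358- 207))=2329.71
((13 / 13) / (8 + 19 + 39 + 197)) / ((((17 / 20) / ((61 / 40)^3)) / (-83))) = -18839423 / 14307200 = -1.32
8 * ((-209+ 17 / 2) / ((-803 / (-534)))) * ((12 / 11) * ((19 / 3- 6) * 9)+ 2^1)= -49679088 / 8833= -5624.26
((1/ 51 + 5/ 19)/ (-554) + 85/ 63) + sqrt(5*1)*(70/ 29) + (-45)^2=70*sqrt(5)/ 29 + 11421864983/ 5636673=2031.75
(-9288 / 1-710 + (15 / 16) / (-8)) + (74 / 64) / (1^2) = -1279611 / 128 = -9996.96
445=445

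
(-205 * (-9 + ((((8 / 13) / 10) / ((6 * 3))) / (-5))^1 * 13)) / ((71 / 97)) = 8061379 / 3195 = 2523.12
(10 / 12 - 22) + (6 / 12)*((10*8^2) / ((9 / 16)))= 9859 / 18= 547.72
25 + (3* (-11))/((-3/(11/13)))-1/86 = 38343/1118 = 34.30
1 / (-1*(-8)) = 1 / 8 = 0.12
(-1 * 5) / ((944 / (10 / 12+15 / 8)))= -325 / 22656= -0.01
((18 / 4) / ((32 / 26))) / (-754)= -9 / 1856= -0.00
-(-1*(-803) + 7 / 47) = -37748 / 47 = -803.15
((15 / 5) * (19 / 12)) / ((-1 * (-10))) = 19 / 40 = 0.48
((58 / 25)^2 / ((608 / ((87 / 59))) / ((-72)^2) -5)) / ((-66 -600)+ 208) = 23706108 / 9925575625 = 0.00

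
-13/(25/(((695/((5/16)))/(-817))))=28912/20425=1.42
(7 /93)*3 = 7 /31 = 0.23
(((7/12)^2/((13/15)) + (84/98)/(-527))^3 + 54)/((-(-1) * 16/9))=659407658452457475205/21684889225099935744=30.41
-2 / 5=-0.40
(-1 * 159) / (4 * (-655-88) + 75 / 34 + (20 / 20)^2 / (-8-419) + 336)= 769454 / 12745819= 0.06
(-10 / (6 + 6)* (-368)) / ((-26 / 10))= -117.95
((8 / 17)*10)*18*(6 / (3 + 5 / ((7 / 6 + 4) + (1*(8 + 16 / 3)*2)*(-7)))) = 3136320 / 18343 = 170.98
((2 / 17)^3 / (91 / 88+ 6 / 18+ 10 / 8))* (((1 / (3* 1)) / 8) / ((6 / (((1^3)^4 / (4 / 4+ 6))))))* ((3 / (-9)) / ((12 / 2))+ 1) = 22 / 37743111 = 0.00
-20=-20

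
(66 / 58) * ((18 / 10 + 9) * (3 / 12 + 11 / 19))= 56133 / 5510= 10.19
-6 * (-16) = 96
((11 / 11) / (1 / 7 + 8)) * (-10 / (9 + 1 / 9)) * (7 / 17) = -0.06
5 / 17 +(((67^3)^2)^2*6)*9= 441866820850174285806294.30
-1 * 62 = -62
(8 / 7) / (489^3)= 8 / 818511183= 0.00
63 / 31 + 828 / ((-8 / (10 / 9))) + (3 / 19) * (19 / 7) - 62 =-37875 / 217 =-174.54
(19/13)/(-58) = -19/754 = -0.03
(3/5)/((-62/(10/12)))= -1/124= -0.01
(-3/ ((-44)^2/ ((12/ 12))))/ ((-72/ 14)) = 7/ 23232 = 0.00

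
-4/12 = -1/3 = -0.33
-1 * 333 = -333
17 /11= 1.55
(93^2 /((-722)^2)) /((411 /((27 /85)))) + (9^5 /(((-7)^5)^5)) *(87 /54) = 0.00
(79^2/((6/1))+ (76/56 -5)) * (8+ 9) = 370039/21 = 17620.90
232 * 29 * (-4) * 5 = -134560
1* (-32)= -32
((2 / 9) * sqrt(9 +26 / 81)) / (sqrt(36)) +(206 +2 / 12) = sqrt(755) / 243 +1237 / 6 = 206.28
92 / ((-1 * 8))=-23 / 2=-11.50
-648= -648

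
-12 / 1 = -12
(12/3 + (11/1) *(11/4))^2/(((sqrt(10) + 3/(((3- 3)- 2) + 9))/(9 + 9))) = -3547341/3848 + 8277129 *sqrt(10)/3848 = 5880.26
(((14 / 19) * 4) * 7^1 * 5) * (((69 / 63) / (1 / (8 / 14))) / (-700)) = -184 / 1995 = -0.09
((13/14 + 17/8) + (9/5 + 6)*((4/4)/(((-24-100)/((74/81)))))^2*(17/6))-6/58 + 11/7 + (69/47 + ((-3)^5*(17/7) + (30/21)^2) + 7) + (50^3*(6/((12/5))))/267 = 446212585700001221/749558206884060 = 595.30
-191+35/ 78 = -14863/ 78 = -190.55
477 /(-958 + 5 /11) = -1749 /3511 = -0.50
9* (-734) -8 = -6614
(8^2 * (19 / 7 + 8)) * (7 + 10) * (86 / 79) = 7017600 / 553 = 12690.05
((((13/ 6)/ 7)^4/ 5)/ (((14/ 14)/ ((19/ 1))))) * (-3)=-542659/ 5186160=-0.10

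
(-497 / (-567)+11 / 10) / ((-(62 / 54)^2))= -14409 / 9610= -1.50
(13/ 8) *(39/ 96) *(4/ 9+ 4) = 2.93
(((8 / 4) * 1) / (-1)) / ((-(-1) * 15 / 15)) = -2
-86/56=-43/28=-1.54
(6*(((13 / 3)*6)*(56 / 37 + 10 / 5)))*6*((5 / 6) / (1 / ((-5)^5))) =-316875000 / 37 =-8564189.19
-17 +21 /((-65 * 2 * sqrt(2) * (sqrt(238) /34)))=-17 - 3 * sqrt(119) /130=-17.25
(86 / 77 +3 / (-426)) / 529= 12135 / 5784086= 0.00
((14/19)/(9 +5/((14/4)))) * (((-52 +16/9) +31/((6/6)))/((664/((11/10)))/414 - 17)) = 4289362/49084543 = 0.09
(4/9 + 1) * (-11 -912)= -11999/9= -1333.22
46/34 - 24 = -385/17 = -22.65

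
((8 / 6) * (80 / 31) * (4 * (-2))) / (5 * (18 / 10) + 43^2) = -1280 / 86397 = -0.01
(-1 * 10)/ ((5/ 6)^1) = -12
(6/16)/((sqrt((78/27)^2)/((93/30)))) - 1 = -0.60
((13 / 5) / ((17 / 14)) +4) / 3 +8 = 10.05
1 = 1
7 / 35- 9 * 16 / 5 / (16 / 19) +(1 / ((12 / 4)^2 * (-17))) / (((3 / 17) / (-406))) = -512 / 27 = -18.96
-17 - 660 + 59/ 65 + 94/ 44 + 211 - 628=-1560067/ 1430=-1090.96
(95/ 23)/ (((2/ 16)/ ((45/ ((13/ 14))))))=478800/ 299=1601.34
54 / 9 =6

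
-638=-638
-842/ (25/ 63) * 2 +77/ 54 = -5727043/ 1350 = -4242.25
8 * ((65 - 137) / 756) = -16 / 21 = -0.76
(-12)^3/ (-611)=1728/ 611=2.83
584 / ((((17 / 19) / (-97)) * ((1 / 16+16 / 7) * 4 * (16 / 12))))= -22602552 / 4471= -5055.37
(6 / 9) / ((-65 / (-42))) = 0.43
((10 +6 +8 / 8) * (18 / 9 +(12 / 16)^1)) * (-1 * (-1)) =187 / 4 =46.75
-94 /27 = -3.48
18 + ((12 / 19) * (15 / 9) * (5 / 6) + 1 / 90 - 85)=-113051 / 1710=-66.11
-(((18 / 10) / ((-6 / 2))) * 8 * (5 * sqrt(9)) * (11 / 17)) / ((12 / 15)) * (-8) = -7920 / 17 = -465.88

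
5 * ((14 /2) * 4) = 140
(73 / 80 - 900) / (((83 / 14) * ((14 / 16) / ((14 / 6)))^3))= -32223296 / 11205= -2875.80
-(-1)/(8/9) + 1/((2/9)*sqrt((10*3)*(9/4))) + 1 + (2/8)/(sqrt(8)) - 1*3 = -7/8 + sqrt(2)/16 + sqrt(30)/10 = -0.24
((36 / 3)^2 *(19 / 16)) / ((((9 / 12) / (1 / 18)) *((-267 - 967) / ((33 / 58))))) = -209 / 35786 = -0.01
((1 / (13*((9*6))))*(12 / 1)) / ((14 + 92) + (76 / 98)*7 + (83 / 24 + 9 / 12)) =112 / 757653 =0.00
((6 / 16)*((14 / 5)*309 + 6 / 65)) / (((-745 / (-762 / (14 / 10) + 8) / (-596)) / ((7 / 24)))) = -26392497 / 650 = -40603.84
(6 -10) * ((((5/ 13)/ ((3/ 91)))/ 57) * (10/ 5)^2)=-560/ 171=-3.27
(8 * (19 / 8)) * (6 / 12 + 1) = 57 / 2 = 28.50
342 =342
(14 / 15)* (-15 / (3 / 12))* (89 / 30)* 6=-4984 / 5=-996.80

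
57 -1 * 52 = 5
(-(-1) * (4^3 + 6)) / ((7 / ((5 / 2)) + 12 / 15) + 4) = 175 / 19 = 9.21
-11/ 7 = -1.57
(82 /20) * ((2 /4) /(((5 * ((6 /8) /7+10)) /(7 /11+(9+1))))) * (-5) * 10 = -67158 /3113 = -21.57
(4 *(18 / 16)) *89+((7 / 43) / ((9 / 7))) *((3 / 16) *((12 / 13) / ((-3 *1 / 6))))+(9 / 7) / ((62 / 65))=97480085 / 242606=401.80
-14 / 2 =-7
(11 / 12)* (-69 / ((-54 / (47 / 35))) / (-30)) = -11891 / 226800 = -0.05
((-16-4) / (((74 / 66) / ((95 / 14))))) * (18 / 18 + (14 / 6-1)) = -10450 / 37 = -282.43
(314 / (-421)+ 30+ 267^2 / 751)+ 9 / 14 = 124.82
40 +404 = 444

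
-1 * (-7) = 7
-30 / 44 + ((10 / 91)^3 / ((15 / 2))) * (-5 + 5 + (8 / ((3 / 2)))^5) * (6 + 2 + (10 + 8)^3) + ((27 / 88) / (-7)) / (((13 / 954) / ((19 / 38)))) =4456.54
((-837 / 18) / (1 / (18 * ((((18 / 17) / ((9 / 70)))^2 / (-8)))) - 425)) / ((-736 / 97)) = -99456525 / 6897346352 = -0.01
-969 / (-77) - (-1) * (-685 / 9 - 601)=-460517 / 693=-664.53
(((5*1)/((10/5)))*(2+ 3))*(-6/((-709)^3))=75/356400829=0.00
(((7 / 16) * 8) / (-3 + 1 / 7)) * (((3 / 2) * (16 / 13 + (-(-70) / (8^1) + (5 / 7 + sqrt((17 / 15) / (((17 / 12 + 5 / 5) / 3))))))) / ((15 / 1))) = -1.46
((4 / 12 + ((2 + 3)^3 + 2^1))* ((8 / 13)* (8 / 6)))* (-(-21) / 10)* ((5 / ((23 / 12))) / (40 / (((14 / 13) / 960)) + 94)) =598976 / 37413571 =0.02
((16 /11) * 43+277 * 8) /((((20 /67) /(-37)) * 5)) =-15533414 /275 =-56485.14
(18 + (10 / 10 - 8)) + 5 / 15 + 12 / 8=77 / 6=12.83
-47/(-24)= 1.96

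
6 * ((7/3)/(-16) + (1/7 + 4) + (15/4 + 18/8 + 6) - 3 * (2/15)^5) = 453512041/4725000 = 95.98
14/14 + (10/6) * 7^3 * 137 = 78319.33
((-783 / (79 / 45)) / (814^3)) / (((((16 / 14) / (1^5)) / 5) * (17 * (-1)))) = 1233225 / 5794810179136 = 0.00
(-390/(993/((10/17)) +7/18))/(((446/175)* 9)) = -0.01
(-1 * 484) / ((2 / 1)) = -242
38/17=2.24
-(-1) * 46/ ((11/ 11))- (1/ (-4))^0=45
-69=-69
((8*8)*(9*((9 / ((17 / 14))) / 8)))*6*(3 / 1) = 163296 / 17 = 9605.65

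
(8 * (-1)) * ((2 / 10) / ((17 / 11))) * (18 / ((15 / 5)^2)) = -176 / 85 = -2.07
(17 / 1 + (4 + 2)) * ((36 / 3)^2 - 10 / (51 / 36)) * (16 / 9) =285568 / 51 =5599.37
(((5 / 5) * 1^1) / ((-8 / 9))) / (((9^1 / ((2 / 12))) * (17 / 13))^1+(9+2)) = -117 / 8488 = -0.01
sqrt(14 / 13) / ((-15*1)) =-sqrt(182) / 195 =-0.07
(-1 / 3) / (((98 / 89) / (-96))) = 1424 / 49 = 29.06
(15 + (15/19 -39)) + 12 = -213/19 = -11.21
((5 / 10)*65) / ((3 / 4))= 130 / 3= 43.33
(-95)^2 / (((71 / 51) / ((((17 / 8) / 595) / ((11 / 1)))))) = 92055 / 43736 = 2.10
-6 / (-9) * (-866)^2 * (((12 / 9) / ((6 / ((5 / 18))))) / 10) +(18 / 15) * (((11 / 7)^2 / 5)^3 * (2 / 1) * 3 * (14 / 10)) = 39404592903128 / 12762815625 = 3087.45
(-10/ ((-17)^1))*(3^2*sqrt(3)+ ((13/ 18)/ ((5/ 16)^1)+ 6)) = 44/ 9+ 90*sqrt(3)/ 17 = 14.06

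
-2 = -2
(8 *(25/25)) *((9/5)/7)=2.06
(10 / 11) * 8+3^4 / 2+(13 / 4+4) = 2421 / 44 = 55.02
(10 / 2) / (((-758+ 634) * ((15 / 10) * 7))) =-5 / 1302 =-0.00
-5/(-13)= 0.38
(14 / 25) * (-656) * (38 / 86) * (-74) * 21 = 252248.17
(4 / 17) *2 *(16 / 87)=128 / 1479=0.09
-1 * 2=-2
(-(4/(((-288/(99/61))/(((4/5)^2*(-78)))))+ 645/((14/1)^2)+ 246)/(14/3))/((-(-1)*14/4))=-224548083/14646100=-15.33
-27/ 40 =-0.68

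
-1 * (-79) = 79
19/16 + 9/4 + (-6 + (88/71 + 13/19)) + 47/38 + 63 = 1372699/21584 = 63.60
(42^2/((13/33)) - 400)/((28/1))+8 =13981/91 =153.64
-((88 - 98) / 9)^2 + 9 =629 / 81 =7.77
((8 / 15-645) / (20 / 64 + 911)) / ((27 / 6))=-44192 / 281205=-0.16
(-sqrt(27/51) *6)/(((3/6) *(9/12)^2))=-15.52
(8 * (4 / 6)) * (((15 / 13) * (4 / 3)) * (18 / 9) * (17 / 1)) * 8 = 87040 / 39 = 2231.79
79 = 79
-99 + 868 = 769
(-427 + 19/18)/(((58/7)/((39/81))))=-697697/28188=-24.75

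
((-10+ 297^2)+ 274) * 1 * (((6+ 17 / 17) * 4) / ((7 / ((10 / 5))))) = 707784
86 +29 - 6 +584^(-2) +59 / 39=1469951399 / 13301184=110.51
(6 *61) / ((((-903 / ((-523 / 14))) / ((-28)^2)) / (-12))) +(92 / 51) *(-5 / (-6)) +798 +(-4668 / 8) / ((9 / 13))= -1874935193 / 13158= -142493.93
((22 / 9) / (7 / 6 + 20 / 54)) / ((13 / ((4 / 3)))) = 176 / 1079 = 0.16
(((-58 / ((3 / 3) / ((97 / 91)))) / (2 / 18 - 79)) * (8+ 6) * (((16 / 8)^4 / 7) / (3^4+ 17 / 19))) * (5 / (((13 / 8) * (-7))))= -30785472 / 228712939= -0.13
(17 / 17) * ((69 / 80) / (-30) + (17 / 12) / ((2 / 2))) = 3331 / 2400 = 1.39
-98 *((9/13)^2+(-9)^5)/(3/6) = 1955923200/169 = 11573510.06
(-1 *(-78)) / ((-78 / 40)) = -40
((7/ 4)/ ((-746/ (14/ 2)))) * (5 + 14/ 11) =-3381/ 32824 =-0.10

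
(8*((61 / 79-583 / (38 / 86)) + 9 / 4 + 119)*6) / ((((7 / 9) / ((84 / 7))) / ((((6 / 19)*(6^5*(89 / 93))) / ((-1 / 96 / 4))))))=4952129792909377536 / 6188623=800198976882.16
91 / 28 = 13 / 4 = 3.25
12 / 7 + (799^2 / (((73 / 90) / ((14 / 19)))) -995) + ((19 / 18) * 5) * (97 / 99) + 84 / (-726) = 110184843215191 / 190315818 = 578957.88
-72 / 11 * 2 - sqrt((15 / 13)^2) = -2037 / 143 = -14.24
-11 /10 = -1.10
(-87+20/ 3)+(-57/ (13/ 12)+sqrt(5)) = -5185/ 39+sqrt(5) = -130.71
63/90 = 0.70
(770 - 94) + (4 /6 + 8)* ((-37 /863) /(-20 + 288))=234521495 /346926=676.00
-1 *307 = -307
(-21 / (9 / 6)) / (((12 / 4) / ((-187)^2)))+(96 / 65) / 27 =-95465338 / 585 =-163188.61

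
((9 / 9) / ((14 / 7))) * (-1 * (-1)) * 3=3 / 2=1.50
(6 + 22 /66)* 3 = 19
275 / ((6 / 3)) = 275 / 2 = 137.50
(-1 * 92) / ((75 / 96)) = -117.76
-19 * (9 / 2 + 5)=-361 / 2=-180.50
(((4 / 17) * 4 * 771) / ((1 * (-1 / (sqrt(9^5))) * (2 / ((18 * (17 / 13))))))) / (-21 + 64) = -26978832 / 559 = -48262.67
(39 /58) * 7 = 273 /58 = 4.71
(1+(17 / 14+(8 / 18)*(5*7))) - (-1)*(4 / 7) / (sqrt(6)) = 2*sqrt(6) / 21+2239 / 126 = 18.00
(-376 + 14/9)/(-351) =3370/3159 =1.07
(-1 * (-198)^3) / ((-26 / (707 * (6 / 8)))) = -2058004179 / 13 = -158308013.77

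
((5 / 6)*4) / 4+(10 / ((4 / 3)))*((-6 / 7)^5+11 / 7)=461305 / 50421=9.15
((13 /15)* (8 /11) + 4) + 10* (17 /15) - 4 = 658 /55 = 11.96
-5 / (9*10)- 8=-145 / 18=-8.06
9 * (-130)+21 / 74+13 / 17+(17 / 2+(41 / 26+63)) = -17921933 / 16354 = -1095.87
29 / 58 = 1 / 2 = 0.50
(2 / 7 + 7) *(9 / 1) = 459 / 7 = 65.57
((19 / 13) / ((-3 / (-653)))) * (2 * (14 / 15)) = 347396 / 585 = 593.84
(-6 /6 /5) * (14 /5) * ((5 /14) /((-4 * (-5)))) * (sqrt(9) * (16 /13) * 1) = -12 /325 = -0.04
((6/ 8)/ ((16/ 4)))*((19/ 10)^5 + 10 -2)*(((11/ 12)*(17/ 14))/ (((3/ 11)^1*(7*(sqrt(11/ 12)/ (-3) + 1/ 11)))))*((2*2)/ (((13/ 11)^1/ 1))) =-8969523340833*sqrt(33)/ 1246481600000 -7338700915227/ 623240800000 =-53.11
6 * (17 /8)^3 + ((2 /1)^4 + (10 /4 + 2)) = 19987 /256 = 78.07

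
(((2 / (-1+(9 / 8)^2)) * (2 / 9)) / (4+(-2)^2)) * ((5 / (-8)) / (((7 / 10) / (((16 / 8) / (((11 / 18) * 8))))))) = -100 / 1309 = -0.08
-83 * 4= -332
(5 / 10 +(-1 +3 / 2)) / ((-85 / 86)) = -86 / 85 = -1.01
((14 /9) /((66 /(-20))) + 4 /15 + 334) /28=247843 /20790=11.92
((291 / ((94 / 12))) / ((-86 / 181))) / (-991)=158013 / 2002811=0.08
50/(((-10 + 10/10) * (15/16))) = -160/27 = -5.93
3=3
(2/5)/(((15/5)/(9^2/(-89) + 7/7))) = 16/1335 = 0.01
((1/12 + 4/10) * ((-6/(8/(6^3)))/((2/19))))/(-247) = 783/260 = 3.01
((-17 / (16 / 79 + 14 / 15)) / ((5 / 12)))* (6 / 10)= -72522 / 3365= -21.55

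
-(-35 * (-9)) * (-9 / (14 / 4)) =810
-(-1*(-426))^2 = -181476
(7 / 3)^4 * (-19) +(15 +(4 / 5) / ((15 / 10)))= -221804 / 405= -547.66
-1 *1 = -1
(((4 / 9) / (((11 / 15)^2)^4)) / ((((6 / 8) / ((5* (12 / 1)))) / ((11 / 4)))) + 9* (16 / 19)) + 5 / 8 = 3487050502237 / 2962049992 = 1177.24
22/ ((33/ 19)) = 38/ 3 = 12.67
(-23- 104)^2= 16129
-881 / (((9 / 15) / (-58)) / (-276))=-23505080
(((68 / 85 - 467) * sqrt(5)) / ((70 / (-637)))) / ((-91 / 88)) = -102564 * sqrt(5) / 25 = -9173.60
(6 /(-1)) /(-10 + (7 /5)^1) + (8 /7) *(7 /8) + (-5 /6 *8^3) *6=-110007 /43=-2558.30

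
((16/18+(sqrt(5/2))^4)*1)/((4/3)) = 257/48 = 5.35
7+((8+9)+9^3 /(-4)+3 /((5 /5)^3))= -621 /4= -155.25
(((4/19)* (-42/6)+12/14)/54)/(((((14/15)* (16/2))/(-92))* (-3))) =-4715/100548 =-0.05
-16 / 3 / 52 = -4 / 39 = -0.10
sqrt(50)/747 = 5 * sqrt(2)/747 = 0.01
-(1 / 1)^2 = -1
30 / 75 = 2 / 5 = 0.40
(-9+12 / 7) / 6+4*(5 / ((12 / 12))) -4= 207 / 14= 14.79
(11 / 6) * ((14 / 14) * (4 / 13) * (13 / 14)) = 11 / 21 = 0.52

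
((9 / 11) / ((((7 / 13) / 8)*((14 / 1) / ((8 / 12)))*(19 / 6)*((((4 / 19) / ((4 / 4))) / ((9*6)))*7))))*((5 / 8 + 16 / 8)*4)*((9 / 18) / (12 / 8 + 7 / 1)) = 37908 / 9163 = 4.14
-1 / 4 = -0.25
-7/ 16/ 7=-1/ 16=-0.06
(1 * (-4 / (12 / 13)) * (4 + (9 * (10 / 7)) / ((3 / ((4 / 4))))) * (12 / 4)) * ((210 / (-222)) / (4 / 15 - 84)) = -28275 / 23236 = -1.22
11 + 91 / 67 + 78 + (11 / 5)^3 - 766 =-5569323 / 8375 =-664.99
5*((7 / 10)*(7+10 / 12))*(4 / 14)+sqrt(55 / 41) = sqrt(2255) / 41+47 / 6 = 8.99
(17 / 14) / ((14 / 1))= 17 / 196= 0.09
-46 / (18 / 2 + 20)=-1.59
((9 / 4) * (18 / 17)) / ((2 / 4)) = 4.76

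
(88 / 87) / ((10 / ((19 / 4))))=209 / 435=0.48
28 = 28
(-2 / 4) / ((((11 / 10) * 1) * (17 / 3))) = -15 / 187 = -0.08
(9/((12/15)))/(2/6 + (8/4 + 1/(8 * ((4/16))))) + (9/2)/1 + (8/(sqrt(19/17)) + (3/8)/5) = 8 * sqrt(323)/19 + 5811/680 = 16.11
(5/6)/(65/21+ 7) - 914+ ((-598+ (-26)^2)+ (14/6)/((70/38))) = -5308379/6360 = -834.65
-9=-9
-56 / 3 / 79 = -56 / 237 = -0.24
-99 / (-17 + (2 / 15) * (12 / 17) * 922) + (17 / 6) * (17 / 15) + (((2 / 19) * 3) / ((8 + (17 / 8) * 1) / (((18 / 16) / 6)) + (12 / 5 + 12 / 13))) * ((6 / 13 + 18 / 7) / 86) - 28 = -8889427601 / 339193890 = -26.21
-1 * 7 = -7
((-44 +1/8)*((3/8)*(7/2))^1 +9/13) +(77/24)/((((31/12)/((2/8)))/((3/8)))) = -2928795/51584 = -56.78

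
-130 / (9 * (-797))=130 / 7173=0.02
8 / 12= 0.67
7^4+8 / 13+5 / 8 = 249833 / 104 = 2402.24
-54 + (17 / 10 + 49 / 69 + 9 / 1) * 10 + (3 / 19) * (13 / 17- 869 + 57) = -1515256 / 22287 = -67.99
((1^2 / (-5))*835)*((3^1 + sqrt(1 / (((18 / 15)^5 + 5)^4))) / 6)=-137990933338 / 1642820403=-84.00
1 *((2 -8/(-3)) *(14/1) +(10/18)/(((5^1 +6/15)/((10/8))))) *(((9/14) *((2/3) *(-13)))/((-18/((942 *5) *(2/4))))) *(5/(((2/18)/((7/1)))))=3246669725/216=15030878.36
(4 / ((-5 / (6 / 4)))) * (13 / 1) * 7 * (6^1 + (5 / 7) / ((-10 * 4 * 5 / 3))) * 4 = -65403 / 25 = -2616.12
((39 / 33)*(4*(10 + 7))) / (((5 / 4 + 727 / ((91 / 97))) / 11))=321776 / 282531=1.14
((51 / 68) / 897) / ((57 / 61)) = 61 / 68172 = 0.00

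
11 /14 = 0.79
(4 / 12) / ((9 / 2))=2 / 27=0.07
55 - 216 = -161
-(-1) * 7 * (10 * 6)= 420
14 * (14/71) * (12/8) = 4.14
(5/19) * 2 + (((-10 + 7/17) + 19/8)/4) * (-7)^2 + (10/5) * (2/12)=-2713277/31008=-87.50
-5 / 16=-0.31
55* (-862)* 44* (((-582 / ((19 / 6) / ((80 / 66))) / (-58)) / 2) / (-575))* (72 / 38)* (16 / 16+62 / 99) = 224754432 / 10469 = 21468.57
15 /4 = 3.75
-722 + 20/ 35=-5050/ 7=-721.43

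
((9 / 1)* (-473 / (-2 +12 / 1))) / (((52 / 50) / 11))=-4502.60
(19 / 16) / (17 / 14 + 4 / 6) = 0.63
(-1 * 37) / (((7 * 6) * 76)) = -37 / 3192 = -0.01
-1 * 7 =-7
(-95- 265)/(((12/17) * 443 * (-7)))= 510/3101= 0.16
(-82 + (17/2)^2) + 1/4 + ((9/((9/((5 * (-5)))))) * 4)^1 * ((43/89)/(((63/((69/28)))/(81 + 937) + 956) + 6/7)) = -9.55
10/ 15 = 0.67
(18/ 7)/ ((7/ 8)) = 144/ 49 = 2.94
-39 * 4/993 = -0.16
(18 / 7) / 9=2 / 7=0.29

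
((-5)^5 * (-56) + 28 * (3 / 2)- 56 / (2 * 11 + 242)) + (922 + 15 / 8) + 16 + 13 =46462591 / 264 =175994.66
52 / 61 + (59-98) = -2327 / 61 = -38.15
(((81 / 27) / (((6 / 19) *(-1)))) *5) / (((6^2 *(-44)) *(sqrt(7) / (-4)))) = -95 *sqrt(7) / 5544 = -0.05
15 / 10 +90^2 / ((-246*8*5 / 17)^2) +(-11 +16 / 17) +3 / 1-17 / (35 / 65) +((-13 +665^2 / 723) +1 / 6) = 1733111468703 / 3085401536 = 561.71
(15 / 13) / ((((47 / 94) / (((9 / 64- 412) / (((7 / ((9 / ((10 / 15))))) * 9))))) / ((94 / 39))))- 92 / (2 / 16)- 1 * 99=-50192855 / 37856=-1325.89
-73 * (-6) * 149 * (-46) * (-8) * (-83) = -1993362528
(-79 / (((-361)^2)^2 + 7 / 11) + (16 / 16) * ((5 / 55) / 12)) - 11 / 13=-44805470146211 / 53430289328988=-0.84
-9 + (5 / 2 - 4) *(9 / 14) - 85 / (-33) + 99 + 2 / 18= 254255 / 2772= 91.72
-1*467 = -467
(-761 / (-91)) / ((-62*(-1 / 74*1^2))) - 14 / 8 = 92881 / 11284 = 8.23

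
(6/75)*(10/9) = 4/45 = 0.09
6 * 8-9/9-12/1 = 35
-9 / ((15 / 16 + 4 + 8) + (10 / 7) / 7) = -7056 / 10303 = -0.68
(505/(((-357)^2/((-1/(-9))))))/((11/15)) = 2525/4205817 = 0.00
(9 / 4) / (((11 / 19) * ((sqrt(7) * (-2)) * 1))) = -171 * sqrt(7) / 616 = -0.73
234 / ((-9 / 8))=-208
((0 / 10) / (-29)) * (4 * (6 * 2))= 0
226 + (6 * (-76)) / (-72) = 697 / 3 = 232.33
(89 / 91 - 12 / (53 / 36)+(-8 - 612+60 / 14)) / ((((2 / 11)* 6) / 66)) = -363506385 / 9646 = -37684.68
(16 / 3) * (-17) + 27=-191 / 3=-63.67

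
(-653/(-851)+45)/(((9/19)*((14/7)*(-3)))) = -370006/22977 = -16.10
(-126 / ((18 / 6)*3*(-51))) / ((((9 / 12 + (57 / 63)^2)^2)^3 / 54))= 1.00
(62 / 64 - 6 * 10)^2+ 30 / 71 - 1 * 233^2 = -3693645945 / 72704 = -50803.89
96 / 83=1.16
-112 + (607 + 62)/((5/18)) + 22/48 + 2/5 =275671/120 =2297.26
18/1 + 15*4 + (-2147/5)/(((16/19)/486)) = -9909579/40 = -247739.48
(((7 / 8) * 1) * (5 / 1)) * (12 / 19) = 105 / 38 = 2.76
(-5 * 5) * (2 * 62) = -3100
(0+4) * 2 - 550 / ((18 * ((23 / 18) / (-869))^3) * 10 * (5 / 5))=11694106175716 / 12167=961133079.29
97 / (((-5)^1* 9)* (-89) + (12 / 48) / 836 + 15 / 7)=2270576 / 93799207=0.02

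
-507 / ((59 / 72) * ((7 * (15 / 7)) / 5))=-12168 / 59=-206.24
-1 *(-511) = 511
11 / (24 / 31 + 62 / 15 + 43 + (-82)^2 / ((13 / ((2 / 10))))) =66495 / 914933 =0.07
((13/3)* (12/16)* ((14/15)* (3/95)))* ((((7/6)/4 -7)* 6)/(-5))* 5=14651/3800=3.86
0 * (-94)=0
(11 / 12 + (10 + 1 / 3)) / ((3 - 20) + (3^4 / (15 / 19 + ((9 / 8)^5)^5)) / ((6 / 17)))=-213101186161343349184173765 / 102372860348130345032212004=-2.08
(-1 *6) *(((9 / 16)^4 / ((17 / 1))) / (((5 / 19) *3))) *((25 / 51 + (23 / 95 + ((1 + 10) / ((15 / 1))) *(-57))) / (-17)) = -435153951 / 4024729600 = -0.11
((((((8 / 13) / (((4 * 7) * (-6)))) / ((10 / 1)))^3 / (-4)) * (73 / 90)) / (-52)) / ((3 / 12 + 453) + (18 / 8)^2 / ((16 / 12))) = -73 / 174082265272597500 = -0.00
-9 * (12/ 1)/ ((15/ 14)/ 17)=-8568/ 5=-1713.60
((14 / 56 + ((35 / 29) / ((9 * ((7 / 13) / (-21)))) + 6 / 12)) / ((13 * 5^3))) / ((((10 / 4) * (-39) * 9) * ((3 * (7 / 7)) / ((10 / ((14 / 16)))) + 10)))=12472 / 40740175125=0.00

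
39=39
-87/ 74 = -1.18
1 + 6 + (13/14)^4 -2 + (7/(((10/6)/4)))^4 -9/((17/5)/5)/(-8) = 32517604073667/408170000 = 79666.82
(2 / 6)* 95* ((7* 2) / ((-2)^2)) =665 / 6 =110.83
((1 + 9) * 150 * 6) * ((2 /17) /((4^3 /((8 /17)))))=7.79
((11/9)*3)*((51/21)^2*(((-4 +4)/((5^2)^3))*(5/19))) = 0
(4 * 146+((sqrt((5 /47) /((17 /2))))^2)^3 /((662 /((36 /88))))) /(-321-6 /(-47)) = -1084610648621506 /595927324097457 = -1.82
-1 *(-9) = 9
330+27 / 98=32367 / 98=330.28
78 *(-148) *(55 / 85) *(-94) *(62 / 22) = 33639216 / 17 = 1978777.41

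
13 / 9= 1.44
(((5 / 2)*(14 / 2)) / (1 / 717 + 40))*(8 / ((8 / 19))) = 476805 / 57362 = 8.31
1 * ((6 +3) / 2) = 9 / 2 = 4.50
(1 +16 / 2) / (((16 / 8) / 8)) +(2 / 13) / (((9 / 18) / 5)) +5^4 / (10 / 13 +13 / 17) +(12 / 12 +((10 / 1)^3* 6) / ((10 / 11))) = 31051664 / 4407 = 7045.99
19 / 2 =9.50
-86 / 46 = -43 / 23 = -1.87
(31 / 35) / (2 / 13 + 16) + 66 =485503 / 7350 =66.05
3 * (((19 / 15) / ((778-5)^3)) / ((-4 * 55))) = -19 / 508078908700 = -0.00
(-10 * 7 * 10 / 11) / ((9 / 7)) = -4900 / 99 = -49.49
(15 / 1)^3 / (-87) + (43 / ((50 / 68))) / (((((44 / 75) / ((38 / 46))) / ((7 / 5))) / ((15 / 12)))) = 6181401 / 58696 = 105.31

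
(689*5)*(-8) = -27560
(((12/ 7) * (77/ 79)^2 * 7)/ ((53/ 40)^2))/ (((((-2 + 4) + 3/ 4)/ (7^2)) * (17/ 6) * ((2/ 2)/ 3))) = 36510566400/ 298026473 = 122.51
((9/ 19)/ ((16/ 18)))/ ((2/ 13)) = 1053/ 304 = 3.46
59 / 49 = 1.20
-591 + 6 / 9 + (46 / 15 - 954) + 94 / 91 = -2102419 / 1365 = -1540.23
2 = 2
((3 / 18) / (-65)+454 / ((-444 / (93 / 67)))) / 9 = -687347 / 4350645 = -0.16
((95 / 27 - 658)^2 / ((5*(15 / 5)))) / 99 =312264241 / 1082565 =288.45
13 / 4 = 3.25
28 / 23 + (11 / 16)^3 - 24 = -2115691 / 94208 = -22.46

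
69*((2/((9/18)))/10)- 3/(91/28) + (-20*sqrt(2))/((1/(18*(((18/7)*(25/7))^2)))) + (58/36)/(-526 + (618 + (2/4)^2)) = 5762384/215865- 72900000*sqrt(2)/2401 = -42912.15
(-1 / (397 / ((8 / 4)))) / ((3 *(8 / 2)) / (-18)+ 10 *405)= -3 / 2411378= -0.00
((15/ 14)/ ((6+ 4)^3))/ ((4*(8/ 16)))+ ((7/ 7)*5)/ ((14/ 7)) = 14003/ 5600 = 2.50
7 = 7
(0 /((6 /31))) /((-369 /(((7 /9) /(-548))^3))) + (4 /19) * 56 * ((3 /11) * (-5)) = -3360 /209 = -16.08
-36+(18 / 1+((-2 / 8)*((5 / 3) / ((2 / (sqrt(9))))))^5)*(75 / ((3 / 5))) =72157727 / 32768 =2202.08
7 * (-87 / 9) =-203 / 3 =-67.67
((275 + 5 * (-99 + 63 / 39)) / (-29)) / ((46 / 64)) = 10.17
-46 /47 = -0.98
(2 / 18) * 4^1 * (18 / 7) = 8 / 7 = 1.14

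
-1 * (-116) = 116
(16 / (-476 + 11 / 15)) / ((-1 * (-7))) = -0.00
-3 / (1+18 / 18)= -3 / 2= -1.50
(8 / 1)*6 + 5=53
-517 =-517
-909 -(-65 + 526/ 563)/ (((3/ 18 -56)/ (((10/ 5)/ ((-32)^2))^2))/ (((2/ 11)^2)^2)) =-1869326162298477/ 2056464424960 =-909.00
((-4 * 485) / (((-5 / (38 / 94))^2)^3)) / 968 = -4563450457 / 8151781592556250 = -0.00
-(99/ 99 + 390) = -391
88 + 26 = 114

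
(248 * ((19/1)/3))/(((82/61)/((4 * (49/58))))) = 14084168/3567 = 3948.46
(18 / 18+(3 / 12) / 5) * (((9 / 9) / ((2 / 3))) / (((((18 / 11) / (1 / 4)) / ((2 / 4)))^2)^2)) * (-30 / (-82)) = 102487 / 5223481344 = 0.00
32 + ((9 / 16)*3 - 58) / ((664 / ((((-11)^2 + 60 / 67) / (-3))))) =75692035 / 2135424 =35.45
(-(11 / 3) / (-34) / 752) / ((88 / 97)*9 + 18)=1067 / 194674752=0.00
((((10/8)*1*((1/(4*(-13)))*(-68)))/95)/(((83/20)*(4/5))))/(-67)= -425/5494268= -0.00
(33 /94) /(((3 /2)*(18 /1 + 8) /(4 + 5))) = 99 /1222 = 0.08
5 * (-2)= -10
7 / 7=1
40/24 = 5/3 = 1.67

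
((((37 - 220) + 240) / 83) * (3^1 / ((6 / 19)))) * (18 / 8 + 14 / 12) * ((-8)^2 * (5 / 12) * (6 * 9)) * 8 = 21313440 / 83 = 256788.43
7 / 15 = 0.47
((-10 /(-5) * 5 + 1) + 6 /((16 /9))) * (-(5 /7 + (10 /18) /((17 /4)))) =-104075 /8568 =-12.15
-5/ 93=-0.05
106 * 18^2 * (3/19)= 103032/19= 5422.74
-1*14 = -14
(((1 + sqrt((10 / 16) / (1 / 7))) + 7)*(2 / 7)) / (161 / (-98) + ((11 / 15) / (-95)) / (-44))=-91200 / 65543 - 2850*sqrt(70) / 65543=-1.76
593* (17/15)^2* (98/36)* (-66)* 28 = -2586421684/675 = -3831735.83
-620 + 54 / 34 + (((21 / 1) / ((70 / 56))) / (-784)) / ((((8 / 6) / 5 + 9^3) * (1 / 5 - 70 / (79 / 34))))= -38064184936081 / 61551521444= -618.41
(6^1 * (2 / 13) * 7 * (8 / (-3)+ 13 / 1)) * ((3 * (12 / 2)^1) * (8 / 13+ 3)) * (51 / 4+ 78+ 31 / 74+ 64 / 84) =399451.94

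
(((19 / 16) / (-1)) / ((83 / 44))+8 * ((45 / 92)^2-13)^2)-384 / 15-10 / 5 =4736278467527 / 3716288480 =1274.46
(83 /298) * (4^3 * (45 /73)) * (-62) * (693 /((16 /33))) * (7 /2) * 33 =-1223323870230 /10877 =-112468867.36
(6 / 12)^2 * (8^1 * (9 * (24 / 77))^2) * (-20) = -1866240 / 5929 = -314.76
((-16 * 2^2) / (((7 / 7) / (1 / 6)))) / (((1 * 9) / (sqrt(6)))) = -32 * sqrt(6) / 27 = -2.90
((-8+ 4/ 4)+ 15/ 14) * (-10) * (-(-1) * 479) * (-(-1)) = 198785/ 7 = 28397.86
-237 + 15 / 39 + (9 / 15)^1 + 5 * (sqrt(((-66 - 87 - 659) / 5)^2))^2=8556131 / 65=131632.78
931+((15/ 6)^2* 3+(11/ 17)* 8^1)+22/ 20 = 325049/ 340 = 956.03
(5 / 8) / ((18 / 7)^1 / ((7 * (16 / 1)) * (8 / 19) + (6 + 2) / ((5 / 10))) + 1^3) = 875 / 1457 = 0.60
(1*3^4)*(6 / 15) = 162 / 5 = 32.40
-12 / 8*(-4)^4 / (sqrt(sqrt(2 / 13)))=-192*13^(1 / 4)*2^(3 / 4)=-613.14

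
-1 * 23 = -23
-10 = -10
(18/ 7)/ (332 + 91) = 2/ 329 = 0.01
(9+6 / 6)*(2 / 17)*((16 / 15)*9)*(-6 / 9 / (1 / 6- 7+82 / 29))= 22272 / 11849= 1.88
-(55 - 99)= 44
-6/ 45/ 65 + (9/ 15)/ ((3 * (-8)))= -211/ 7800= -0.03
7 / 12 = 0.58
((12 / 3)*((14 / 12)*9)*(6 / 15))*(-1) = -84 / 5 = -16.80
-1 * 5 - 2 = -7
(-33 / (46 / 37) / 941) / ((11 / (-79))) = 8769 / 43286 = 0.20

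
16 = 16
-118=-118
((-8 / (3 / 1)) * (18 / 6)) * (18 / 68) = -36 / 17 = -2.12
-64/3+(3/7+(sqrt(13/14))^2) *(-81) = -5513/42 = -131.26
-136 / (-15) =136 / 15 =9.07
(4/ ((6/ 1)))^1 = 2/ 3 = 0.67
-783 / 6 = -130.50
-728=-728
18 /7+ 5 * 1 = 53 /7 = 7.57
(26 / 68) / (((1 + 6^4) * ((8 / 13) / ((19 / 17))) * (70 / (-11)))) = -0.00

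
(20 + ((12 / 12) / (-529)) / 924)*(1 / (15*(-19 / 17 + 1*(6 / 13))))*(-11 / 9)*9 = 2160478099 / 96648300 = 22.35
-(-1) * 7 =7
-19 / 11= -1.73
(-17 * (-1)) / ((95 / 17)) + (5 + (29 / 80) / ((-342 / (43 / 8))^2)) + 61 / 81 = 5267104117 / 598855680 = 8.80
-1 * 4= -4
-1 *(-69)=69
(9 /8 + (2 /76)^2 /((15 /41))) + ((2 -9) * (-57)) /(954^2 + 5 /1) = 44446661537 /39426441720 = 1.13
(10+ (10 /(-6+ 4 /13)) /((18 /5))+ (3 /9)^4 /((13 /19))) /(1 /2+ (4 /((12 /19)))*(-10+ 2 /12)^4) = 17822424 /110741497243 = 0.00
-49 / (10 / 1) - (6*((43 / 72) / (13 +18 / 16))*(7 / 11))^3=-2542997757041 / 518533894890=-4.90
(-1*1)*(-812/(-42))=-19.33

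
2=2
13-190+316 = 139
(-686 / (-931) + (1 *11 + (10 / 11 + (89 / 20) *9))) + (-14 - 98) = -247891 / 4180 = -59.30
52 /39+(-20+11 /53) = -2935 /159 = -18.46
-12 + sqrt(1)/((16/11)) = -181/16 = -11.31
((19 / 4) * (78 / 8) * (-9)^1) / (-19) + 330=5631 / 16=351.94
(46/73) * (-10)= -460/73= -6.30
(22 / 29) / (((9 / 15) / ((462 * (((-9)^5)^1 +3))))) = -1000239240 / 29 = -34491008.28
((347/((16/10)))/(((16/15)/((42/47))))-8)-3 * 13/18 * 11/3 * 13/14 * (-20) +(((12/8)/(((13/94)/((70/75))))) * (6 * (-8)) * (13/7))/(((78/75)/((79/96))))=-967703641/2463552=-392.81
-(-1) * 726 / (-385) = -66 / 35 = -1.89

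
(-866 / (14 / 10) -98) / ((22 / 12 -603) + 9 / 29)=872784 / 731843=1.19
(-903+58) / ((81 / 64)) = -54080 / 81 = -667.65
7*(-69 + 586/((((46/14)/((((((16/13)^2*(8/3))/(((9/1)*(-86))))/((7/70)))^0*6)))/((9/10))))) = 719733/115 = 6258.55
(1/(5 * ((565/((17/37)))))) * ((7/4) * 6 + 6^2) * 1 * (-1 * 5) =-0.04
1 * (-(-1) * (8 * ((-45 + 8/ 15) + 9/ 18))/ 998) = -2638/ 7485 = -0.35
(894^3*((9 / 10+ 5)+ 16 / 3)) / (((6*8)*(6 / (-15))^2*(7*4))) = 16721682195 / 448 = 37325183.47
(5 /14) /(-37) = -5 /518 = -0.01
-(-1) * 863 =863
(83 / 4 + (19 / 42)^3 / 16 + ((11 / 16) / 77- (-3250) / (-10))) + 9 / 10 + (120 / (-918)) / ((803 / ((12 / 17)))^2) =-5695589034640914473 / 18776546316823680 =-303.34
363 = 363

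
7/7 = 1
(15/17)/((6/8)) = 20/17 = 1.18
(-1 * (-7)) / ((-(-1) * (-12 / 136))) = -238 / 3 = -79.33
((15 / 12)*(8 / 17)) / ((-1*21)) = -10 / 357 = -0.03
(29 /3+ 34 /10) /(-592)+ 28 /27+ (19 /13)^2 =10639931 /3376620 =3.15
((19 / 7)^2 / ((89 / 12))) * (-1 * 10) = -43320 / 4361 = -9.93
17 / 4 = 4.25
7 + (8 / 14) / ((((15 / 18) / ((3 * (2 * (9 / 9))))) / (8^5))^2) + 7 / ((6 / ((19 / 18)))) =601157982642103 / 18900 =31807300668.89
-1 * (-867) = 867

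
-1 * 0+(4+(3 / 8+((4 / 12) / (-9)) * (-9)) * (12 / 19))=169 / 38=4.45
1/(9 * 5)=1/45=0.02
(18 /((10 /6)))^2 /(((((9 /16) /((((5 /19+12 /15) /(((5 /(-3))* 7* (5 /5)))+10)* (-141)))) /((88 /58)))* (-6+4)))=529813063296 /2410625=219782.45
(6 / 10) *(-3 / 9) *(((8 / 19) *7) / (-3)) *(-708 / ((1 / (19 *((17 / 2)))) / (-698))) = 78410528 / 5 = 15682105.60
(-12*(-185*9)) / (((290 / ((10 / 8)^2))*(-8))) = -24975 / 1856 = -13.46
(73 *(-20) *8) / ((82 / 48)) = -280320 / 41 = -6837.07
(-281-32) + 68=-245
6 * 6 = 36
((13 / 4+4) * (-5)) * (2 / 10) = -7.25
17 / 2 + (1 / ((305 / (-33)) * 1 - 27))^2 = 12159625 / 1430416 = 8.50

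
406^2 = 164836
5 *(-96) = -480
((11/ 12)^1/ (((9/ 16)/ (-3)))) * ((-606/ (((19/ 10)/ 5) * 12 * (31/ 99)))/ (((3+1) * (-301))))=-305525/ 177289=-1.72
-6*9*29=-1566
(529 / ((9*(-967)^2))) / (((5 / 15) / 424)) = 224296 / 2805267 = 0.08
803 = 803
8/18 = 4/9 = 0.44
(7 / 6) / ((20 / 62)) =217 / 60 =3.62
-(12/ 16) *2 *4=-6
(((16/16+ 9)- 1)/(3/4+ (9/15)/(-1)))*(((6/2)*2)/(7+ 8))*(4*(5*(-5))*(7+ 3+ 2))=-28800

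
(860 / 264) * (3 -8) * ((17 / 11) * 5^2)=-456875 / 726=-629.30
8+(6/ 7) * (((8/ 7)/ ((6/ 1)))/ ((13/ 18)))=5240/ 637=8.23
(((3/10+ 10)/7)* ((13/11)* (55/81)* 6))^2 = 1792921/35721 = 50.19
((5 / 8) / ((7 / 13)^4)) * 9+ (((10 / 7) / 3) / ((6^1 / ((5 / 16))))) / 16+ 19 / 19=375691039 / 5531904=67.91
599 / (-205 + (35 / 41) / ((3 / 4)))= -73677 / 25075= -2.94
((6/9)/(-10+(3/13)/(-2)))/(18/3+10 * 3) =-0.00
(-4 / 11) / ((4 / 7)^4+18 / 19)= -91238 / 264451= -0.35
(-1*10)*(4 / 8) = -5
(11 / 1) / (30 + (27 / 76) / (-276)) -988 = -207157076 / 209751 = -987.63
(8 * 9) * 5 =360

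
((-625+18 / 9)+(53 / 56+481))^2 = 62394201 / 3136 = 19896.11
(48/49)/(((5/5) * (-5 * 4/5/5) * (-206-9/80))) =4800/807961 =0.01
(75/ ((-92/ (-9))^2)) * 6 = 18225/ 4232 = 4.31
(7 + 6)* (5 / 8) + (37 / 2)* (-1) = -83 / 8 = -10.38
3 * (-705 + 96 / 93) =-65469 / 31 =-2111.90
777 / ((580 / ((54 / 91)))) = 2997 / 3770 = 0.79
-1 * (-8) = 8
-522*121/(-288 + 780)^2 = -0.26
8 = 8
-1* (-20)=20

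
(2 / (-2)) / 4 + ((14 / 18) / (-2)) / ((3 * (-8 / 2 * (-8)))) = -439 / 1728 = -0.25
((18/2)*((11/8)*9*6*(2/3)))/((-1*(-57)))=297/38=7.82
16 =16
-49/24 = -2.04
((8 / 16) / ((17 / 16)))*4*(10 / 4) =80 / 17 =4.71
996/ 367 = 2.71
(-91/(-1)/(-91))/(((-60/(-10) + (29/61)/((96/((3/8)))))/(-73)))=1139968/93725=12.16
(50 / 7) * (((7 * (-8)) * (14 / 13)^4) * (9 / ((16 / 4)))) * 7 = -242020800 / 28561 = -8473.82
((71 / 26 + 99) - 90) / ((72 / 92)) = 7015 / 468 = 14.99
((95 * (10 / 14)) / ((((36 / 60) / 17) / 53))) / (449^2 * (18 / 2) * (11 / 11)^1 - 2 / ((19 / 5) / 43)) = 40657625 / 723940161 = 0.06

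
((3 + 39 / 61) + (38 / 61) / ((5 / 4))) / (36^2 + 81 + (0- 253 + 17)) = 1262 / 348005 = 0.00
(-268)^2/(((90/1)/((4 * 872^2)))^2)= 166109900892798976/2025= 82029580687801.96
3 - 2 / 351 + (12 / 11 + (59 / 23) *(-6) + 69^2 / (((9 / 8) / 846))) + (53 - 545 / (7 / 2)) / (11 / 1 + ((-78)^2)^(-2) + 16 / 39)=85451633057961341525 / 23867493240591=3580251.69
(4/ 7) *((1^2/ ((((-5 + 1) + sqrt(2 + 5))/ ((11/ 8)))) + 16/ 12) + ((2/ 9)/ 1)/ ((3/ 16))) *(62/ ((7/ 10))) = 127720/ 1323 - 3410 *sqrt(7)/ 441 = 76.08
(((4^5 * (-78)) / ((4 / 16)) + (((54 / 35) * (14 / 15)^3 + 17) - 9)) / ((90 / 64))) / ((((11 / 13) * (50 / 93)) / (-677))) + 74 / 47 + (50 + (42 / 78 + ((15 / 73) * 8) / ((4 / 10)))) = 12959211364036395011 / 38330703125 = 338089581.13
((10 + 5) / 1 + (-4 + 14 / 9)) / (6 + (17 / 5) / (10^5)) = 56500000 / 27000153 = 2.09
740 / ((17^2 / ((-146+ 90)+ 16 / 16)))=-40700 / 289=-140.83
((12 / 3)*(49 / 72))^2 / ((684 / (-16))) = -2401 / 13851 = -0.17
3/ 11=0.27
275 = 275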